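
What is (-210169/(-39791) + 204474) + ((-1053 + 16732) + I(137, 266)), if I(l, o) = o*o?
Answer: 11575770188/39791 ≈ 2.9091e+5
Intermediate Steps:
I(l, o) = o²
(-210169/(-39791) + 204474) + ((-1053 + 16732) + I(137, 266)) = (-210169/(-39791) + 204474) + ((-1053 + 16732) + 266²) = (-210169*(-1/39791) + 204474) + (15679 + 70756) = (210169/39791 + 204474) + 86435 = 8136435103/39791 + 86435 = 11575770188/39791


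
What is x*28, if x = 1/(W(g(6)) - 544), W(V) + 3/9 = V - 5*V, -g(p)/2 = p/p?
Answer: -84/1609 ≈ -0.052206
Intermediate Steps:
g(p) = -2 (g(p) = -2*p/p = -2*1 = -2)
W(V) = -1/3 - 4*V (W(V) = -1/3 + (V - 5*V) = -1/3 - 4*V)
x = -3/1609 (x = 1/((-1/3 - 4*(-2)) - 544) = 1/((-1/3 + 8) - 544) = 1/(23/3 - 544) = 1/(-1609/3) = -3/1609 ≈ -0.0018645)
x*28 = -3/1609*28 = -84/1609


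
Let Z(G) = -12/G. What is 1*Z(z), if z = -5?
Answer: 12/5 ≈ 2.4000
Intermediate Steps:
1*Z(z) = 1*(-12/(-5)) = 1*(-12*(-⅕)) = 1*(12/5) = 12/5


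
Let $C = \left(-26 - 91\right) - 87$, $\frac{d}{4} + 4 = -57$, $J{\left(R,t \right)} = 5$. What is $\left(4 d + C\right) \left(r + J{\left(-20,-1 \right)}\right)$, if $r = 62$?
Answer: $-79060$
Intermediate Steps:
$d = -244$ ($d = -16 + 4 \left(-57\right) = -16 - 228 = -244$)
$C = -204$ ($C = \left(-26 - 91\right) - 87 = -117 - 87 = -204$)
$\left(4 d + C\right) \left(r + J{\left(-20,-1 \right)}\right) = \left(4 \left(-244\right) - 204\right) \left(62 + 5\right) = \left(-976 - 204\right) 67 = \left(-1180\right) 67 = -79060$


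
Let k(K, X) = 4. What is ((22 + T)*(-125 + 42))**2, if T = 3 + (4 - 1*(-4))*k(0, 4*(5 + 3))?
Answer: 22382361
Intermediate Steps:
T = 35 (T = 3 + (4 - 1*(-4))*4 = 3 + (4 + 4)*4 = 3 + 8*4 = 3 + 32 = 35)
((22 + T)*(-125 + 42))**2 = ((22 + 35)*(-125 + 42))**2 = (57*(-83))**2 = (-4731)**2 = 22382361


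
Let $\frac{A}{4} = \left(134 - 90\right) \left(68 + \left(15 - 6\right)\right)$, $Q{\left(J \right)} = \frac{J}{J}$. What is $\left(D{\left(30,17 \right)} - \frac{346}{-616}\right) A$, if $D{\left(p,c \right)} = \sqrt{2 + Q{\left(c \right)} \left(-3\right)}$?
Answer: $7612 + 13552 i \approx 7612.0 + 13552.0 i$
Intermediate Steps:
$Q{\left(J \right)} = 1$
$D{\left(p,c \right)} = i$ ($D{\left(p,c \right)} = \sqrt{2 + 1 \left(-3\right)} = \sqrt{2 - 3} = \sqrt{-1} = i$)
$A = 13552$ ($A = 4 \left(134 - 90\right) \left(68 + \left(15 - 6\right)\right) = 4 \cdot 44 \left(68 + \left(15 - 6\right)\right) = 4 \cdot 44 \left(68 + 9\right) = 4 \cdot 44 \cdot 77 = 4 \cdot 3388 = 13552$)
$\left(D{\left(30,17 \right)} - \frac{346}{-616}\right) A = \left(i - \frac{346}{-616}\right) 13552 = \left(i - - \frac{173}{308}\right) 13552 = \left(i + \frac{173}{308}\right) 13552 = \left(\frac{173}{308} + i\right) 13552 = 7612 + 13552 i$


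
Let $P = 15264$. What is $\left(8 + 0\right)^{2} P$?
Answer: $976896$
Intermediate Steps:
$\left(8 + 0\right)^{2} P = \left(8 + 0\right)^{2} \cdot 15264 = 8^{2} \cdot 15264 = 64 \cdot 15264 = 976896$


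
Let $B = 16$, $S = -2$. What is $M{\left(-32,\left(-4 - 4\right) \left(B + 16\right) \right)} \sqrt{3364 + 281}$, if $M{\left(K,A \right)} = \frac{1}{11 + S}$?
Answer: $3 \sqrt{5} \approx 6.7082$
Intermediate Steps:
$M{\left(K,A \right)} = \frac{1}{9}$ ($M{\left(K,A \right)} = \frac{1}{11 - 2} = \frac{1}{9}$)
$M{\left(-32,\left(-4 - 4\right) \left(B + 16\right) \right)} \sqrt{3364 + 281} = \frac{\sqrt{3364 + 281}}{9} = \frac{\sqrt{3645}}{9} = \frac{27 \sqrt{5}}{9} = 3 \sqrt{5}$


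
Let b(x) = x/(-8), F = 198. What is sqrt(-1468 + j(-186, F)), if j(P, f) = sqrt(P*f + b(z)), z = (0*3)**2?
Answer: sqrt(-1468 + 6*I*sqrt(1023)) ≈ 2.499 + 38.396*I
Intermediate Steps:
z = 0 (z = 0**2 = 0)
b(x) = -x/8 (b(x) = x*(-1/8) = -x/8)
j(P, f) = sqrt(P*f) (j(P, f) = sqrt(P*f - 1/8*0) = sqrt(P*f + 0) = sqrt(P*f))
sqrt(-1468 + j(-186, F)) = sqrt(-1468 + sqrt(-186*198)) = sqrt(-1468 + sqrt(-36828)) = sqrt(-1468 + 6*I*sqrt(1023))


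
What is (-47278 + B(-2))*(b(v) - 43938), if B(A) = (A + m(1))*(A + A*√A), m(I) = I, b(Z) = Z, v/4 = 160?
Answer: 2046956248 - 86596*I*√2 ≈ 2.047e+9 - 1.2247e+5*I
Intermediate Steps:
v = 640 (v = 4*160 = 640)
B(A) = (1 + A)*(A + A^(3/2)) (B(A) = (A + 1)*(A + A*√A) = (1 + A)*(A + A^(3/2)))
(-47278 + B(-2))*(b(v) - 43938) = (-47278 + (-2 + (-2)² + (-2)^(3/2) + (-2)^(5/2)))*(640 - 43938) = (-47278 + (-2 + 4 - 2*I*√2 + 4*I*√2))*(-43298) = (-47278 + (2 + 2*I*√2))*(-43298) = (-47276 + 2*I*√2)*(-43298) = 2046956248 - 86596*I*√2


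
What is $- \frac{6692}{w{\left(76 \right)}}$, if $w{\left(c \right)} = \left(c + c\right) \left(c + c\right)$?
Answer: $- \frac{1673}{5776} \approx -0.28965$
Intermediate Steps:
$w{\left(c \right)} = 4 c^{2}$ ($w{\left(c \right)} = 2 c 2 c = 4 c^{2}$)
$- \frac{6692}{w{\left(76 \right)}} = - \frac{6692}{4 \cdot 76^{2}} = - \frac{6692}{4 \cdot 5776} = - \frac{6692}{23104} = \left(-6692\right) \frac{1}{23104} = - \frac{1673}{5776}$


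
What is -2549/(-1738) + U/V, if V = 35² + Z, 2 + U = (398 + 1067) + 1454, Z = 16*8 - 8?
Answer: 8498151/2337610 ≈ 3.6354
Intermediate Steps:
Z = 120 (Z = 128 - 8 = 120)
U = 2917 (U = -2 + ((398 + 1067) + 1454) = -2 + (1465 + 1454) = -2 + 2919 = 2917)
V = 1345 (V = 35² + 120 = 1225 + 120 = 1345)
-2549/(-1738) + U/V = -2549/(-1738) + 2917/1345 = -2549*(-1/1738) + 2917*(1/1345) = 2549/1738 + 2917/1345 = 8498151/2337610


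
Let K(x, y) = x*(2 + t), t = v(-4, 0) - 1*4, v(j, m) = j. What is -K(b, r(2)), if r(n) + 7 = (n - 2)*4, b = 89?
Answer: 534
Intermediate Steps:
r(n) = -15 + 4*n (r(n) = -7 + (n - 2)*4 = -7 + (-2 + n)*4 = -7 + (-8 + 4*n) = -15 + 4*n)
t = -8 (t = -4 - 1*4 = -4 - 4 = -8)
K(x, y) = -6*x (K(x, y) = x*(2 - 8) = x*(-6) = -6*x)
-K(b, r(2)) = -(-6)*89 = -1*(-534) = 534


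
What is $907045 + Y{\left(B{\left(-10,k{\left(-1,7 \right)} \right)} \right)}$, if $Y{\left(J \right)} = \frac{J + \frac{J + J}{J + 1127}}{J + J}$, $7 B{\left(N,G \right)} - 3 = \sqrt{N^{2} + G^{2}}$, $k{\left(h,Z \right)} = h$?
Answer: $\frac{112988051196721}{124567126} - \frac{7 \sqrt{101}}{62283563} \approx 9.0705 \cdot 10^{5}$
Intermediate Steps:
$B{\left(N,G \right)} = \frac{3}{7} + \frac{\sqrt{G^{2} + N^{2}}}{7}$ ($B{\left(N,G \right)} = \frac{3}{7} + \frac{\sqrt{N^{2} + G^{2}}}{7} = \frac{3}{7} + \frac{\sqrt{G^{2} + N^{2}}}{7}$)
$Y{\left(J \right)} = \frac{J + \frac{2 J}{1127 + J}}{2 J}$
$907045 + Y{\left(B{\left(-10,k{\left(-1,7 \right)} \right)} \right)} = 907045 + \frac{1129 + \left(\frac{3}{7} + \frac{\sqrt{\left(-1\right)^{2} + \left(-10\right)^{2}}}{7}\right)}{2 \left(1127 + \left(\frac{3}{7} + \frac{\sqrt{\left(-1\right)^{2} + \left(-10\right)^{2}}}{7}\right)\right)} = 907045 + \frac{1129 + \left(\frac{3}{7} + \frac{\sqrt{1 + 100}}{7}\right)}{2 \left(1127 + \left(\frac{3}{7} + \frac{\sqrt{1 + 100}}{7}\right)\right)} = 907045 + \frac{1129 + \left(\frac{3}{7} + \frac{\sqrt{101}}{7}\right)}{2 \left(1127 + \left(\frac{3}{7} + \frac{\sqrt{101}}{7}\right)\right)} = 907045 + \frac{\frac{7906}{7} + \frac{\sqrt{101}}{7}}{2 \left(\frac{7892}{7} + \frac{\sqrt{101}}{7}\right)}$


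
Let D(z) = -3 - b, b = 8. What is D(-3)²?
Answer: 121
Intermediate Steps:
D(z) = -11 (D(z) = -3 - 1*8 = -3 - 8 = -11)
D(-3)² = (-11)² = 121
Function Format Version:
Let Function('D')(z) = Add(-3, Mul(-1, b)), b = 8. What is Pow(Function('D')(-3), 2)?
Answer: 121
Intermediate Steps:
Function('D')(z) = -11 (Function('D')(z) = Add(-3, Mul(-1, 8)) = Add(-3, -8) = -11)
Pow(Function('D')(-3), 2) = Pow(-11, 2) = 121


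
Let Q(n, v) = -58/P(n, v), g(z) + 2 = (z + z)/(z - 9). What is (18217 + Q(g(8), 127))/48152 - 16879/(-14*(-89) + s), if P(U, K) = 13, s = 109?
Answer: -10245035039/848197480 ≈ -12.079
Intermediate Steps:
g(z) = -2 + 2*z/(-9 + z) (g(z) = -2 + (z + z)/(z - 9) = -2 + (2*z)/(-9 + z) = -2 + 2*z/(-9 + z))
Q(n, v) = -58/13
(18217 + Q(g(8), 127))/48152 - 16879/(-14*(-89) + s) = (18217 - 58/13)/48152 - 16879/(-14*(-89) + 109) = (236763/13)*(1/48152) - 16879/(1246 + 109) = 236763/625976 - 16879/1355 = -10245035039/848197480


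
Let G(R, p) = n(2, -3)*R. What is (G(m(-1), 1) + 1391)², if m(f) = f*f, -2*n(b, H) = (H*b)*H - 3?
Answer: 7656289/4 ≈ 1.9141e+6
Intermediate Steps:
n(b, H) = 3/2 - b*H²/2 (n(b, H) = -((H*b)*H - 3)/2 = -(b*H² - 3)/2 = -(-3 + b*H²)/2 = 3/2 - b*H²/2)
m(f) = f²
G(R, p) = -15*R/2 (G(R, p) = (3/2 - ½*2*(-3)²)*R = (3/2 - ½*2*9)*R = (3/2 - 9)*R = -15*R/2)
(G(m(-1), 1) + 1391)² = (-15/2*(-1)² + 1391)² = (-15/2*1 + 1391)² = (-15/2 + 1391)² = (2767/2)² = 7656289/4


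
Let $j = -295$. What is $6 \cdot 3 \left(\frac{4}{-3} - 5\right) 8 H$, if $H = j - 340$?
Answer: $579120$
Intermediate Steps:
$H = -635$ ($H = -295 - 340 = -635$)
$6 \cdot 3 \left(\frac{4}{-3} - 5\right) 8 H = 6 \cdot 3 \left(\frac{4}{-3} - 5\right) 8 \left(-635\right) = 6 \cdot 3 \left(4 \left(- \frac{1}{3}\right) - 5\right) 8 \left(-635\right) = 6 \cdot 3 \left(- \frac{4}{3} - 5\right) 8 \left(-635\right) = 6 \cdot 3 \left(- \frac{19}{3}\right) 8 \left(-635\right) = 6 \left(-19\right) 8 \left(-635\right) = \left(-114\right) 8 \left(-635\right) = \left(-912\right) \left(-635\right) = 579120$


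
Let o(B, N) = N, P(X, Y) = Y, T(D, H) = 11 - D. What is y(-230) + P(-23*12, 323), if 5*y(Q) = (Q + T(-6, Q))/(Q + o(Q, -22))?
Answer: 135731/420 ≈ 323.17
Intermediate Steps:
y(Q) = (17 + Q)/(5*(-22 + Q)) (y(Q) = ((Q + (11 - 1*(-6)))/(Q - 22))/5 = ((Q + (11 + 6))/(-22 + Q))/5 = ((Q + 17)/(-22 + Q))/5 = ((17 + Q)/(-22 + Q))/5 = (17 + Q)/(5*(-22 + Q)))
y(-230) + P(-23*12, 323) = (17 - 230)/(5*(-22 - 230)) + 323 = (⅕)*(-213)/(-252) + 323 = (⅕)*(-1/252)*(-213) + 323 = 71/420 + 323 = 135731/420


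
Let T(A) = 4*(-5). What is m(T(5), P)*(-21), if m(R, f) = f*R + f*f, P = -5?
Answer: -2625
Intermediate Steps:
T(A) = -20
m(R, f) = f² + R*f (m(R, f) = R*f + f² = f² + R*f)
m(T(5), P)*(-21) = -5*(-20 - 5)*(-21) = -5*(-25)*(-21) = 125*(-21) = -2625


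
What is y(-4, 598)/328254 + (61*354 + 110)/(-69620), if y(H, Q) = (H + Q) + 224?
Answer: -883434457/2856630435 ≈ -0.30926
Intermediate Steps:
y(H, Q) = 224 + H + Q
y(-4, 598)/328254 + (61*354 + 110)/(-69620) = (224 - 4 + 598)/328254 + (61*354 + 110)/(-69620) = 818*(1/328254) + (21594 + 110)*(-1/69620) = 409/164127 + 21704*(-1/69620) = 409/164127 - 5426/17405 = -883434457/2856630435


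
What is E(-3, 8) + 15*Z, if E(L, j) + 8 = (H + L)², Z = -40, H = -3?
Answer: -572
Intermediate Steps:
E(L, j) = -8 + (-3 + L)²
E(-3, 8) + 15*Z = (-8 + (-3 - 3)²) + 15*(-40) = (-8 + (-6)²) - 600 = (-8 + 36) - 600 = 28 - 600 = -572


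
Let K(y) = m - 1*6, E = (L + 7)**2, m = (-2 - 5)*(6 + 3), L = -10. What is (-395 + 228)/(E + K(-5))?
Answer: 167/60 ≈ 2.7833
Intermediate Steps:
m = -63 (m = -7*9 = -63)
E = 9 (E = (-10 + 7)**2 = (-3)**2 = 9)
K(y) = -69 (K(y) = -63 - 1*6 = -63 - 6 = -69)
(-395 + 228)/(E + K(-5)) = (-395 + 228)/(9 - 69) = -167/(-60) = -167*(-1/60) = 167/60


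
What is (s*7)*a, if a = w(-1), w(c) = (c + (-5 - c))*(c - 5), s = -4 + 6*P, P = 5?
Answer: 5460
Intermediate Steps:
s = 26 (s = -4 + 6*5 = -4 + 30 = 26)
w(c) = 25 - 5*c (w(c) = -5*(-5 + c) = 25 - 5*c)
a = 30 (a = 25 - 5*(-1) = 25 + 5 = 30)
(s*7)*a = (26*7)*30 = 182*30 = 5460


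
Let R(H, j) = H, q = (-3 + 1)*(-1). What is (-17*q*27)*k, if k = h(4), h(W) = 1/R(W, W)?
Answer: -459/2 ≈ -229.50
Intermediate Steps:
q = 2 (q = -2*(-1) = 2)
h(W) = 1/W
k = ¼ (k = 1/4 = ¼ ≈ 0.25000)
(-17*q*27)*k = (-17*2*27)*(¼) = -34*27*(¼) = -918*¼ = -459/2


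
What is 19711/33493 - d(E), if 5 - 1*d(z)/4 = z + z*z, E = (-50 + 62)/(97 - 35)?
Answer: -595051405/32186773 ≈ -18.487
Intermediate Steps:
E = 6/31 (E = 12/62 = 12*(1/62) = 6/31 ≈ 0.19355)
d(z) = 20 - 4*z - 4*z² (d(z) = 20 - 4*(z + z*z) = 20 - 4*(z + z²) = 20 + (-4*z - 4*z²) = 20 - 4*z - 4*z²)
19711/33493 - d(E) = 19711/33493 - (20 - 4*6/31 - 4*(6/31)²) = 19711*(1/33493) - (20 - 24/31 - 4*36/961) = 19711/33493 - (20 - 24/31 - 144/961) = 19711/33493 - 1*18332/961 = 19711/33493 - 18332/961 = -595051405/32186773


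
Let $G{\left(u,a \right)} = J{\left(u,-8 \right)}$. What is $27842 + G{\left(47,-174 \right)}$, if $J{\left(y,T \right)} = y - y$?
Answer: $27842$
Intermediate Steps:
$J{\left(y,T \right)} = 0$
$G{\left(u,a \right)} = 0$
$27842 + G{\left(47,-174 \right)} = 27842 + 0 = 27842$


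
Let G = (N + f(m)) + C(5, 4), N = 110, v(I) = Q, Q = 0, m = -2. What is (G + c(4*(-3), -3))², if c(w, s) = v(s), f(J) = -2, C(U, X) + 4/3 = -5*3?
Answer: 75625/9 ≈ 8402.8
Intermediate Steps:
C(U, X) = -49/3 (C(U, X) = -4/3 - 5*3 = -4/3 - 15 = -49/3)
v(I) = 0
c(w, s) = 0
G = 275/3 (G = (110 - 2) - 49/3 = 108 - 49/3 = 275/3 ≈ 91.667)
(G + c(4*(-3), -3))² = (275/3 + 0)² = (275/3)² = 75625/9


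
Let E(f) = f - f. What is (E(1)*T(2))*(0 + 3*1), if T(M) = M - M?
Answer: 0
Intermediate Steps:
E(f) = 0
T(M) = 0
(E(1)*T(2))*(0 + 3*1) = (0*0)*(0 + 3*1) = 0*(0 + 3) = 0*3 = 0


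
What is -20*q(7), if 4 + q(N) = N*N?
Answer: -900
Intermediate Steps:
q(N) = -4 + N² (q(N) = -4 + N*N = -4 + N²)
-20*q(7) = -20*(-4 + 7²) = -20*(-4 + 49) = -20*45 = -900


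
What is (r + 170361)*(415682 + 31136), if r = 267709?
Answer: 195737561260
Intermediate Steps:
(r + 170361)*(415682 + 31136) = (267709 + 170361)*(415682 + 31136) = 438070*446818 = 195737561260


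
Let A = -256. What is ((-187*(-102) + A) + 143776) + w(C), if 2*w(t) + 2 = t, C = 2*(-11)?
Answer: 162582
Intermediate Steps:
C = -22
w(t) = -1 + t/2
((-187*(-102) + A) + 143776) + w(C) = ((-187*(-102) - 256) + 143776) + (-1 + (1/2)*(-22)) = ((19074 - 256) + 143776) + (-1 - 11) = (18818 + 143776) - 12 = 162594 - 12 = 162582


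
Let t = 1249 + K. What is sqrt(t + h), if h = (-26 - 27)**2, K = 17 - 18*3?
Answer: sqrt(4021) ≈ 63.411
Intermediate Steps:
K = -37 (K = 17 - 54 = -37)
t = 1212 (t = 1249 - 37 = 1212)
h = 2809 (h = (-53)**2 = 2809)
sqrt(t + h) = sqrt(1212 + 2809) = sqrt(4021)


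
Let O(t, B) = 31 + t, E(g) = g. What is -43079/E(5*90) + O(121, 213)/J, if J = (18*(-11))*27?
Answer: -12798263/133650 ≈ -95.760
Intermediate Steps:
J = -5346 (J = -198*27 = -5346)
-43079/E(5*90) + O(121, 213)/J = -43079/(5*90) + (31 + 121)/(-5346) = -43079/450 + 152*(-1/5346) = -43079*1/450 - 76/2673 = -43079/450 - 76/2673 = -12798263/133650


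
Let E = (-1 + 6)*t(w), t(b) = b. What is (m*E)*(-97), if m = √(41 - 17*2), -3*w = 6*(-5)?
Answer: -4850*√7 ≈ -12832.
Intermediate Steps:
w = 10 (w = -2*(-5) = -⅓*(-30) = 10)
m = √7 (m = √(41 - 34) = √7 ≈ 2.6458)
E = 50 (E = (-1 + 6)*10 = 5*10 = 50)
(m*E)*(-97) = (√7*50)*(-97) = (50*√7)*(-97) = -4850*√7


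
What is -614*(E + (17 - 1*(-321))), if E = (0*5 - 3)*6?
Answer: -196480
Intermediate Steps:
E = -18 (E = (0 - 3)*6 = -3*6 = -18)
-614*(E + (17 - 1*(-321))) = -614*(-18 + (17 - 1*(-321))) = -614*(-18 + (17 + 321)) = -614*(-18 + 338) = -614*320 = -196480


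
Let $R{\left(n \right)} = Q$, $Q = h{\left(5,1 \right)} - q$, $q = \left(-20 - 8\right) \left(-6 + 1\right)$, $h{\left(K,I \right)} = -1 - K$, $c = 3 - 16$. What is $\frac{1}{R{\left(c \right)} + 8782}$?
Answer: $\frac{1}{8636} \approx 0.00011579$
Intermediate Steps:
$c = -13$ ($c = 3 - 16 = -13$)
$q = 140$ ($q = \left(-28\right) \left(-5\right) = 140$)
$Q = -146$ ($Q = \left(-1 - 5\right) - 140 = -6 - 140 = -146$)
$R{\left(n \right)} = -146$
$\frac{1}{R{\left(c \right)} + 8782} = \frac{1}{-146 + 8782} = \frac{1}{8636}$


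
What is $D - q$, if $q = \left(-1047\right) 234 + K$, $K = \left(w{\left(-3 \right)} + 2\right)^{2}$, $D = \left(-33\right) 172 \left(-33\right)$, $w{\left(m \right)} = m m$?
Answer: $432185$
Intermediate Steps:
$w{\left(m \right)} = m^{2}$
$D = 187308$ ($D = \left(-5676\right) \left(-33\right) = 187308$)
$K = 121$ ($K = \left(\left(-3\right)^{2} + 2\right)^{2} = \left(9 + 2\right)^{2} = 11^{2} = 121$)
$q = -244877$ ($q = \left(-1047\right) 234 + 121 = -244998 + 121 = -244877$)
$D - q = 187308 - -244877 = 187308 + 244877 = 432185$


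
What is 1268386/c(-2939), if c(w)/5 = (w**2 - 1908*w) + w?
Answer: 634193/35605985 ≈ 0.017811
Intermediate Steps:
c(w) = -9535*w + 5*w**2 (c(w) = 5*((w**2 - 1908*w) + w) = 5*(w**2 - 1907*w) = -9535*w + 5*w**2)
1268386/c(-2939) = 1268386/((5*(-2939)*(-1907 - 2939))) = 1268386/((5*(-2939)*(-4846))) = 1268386/71211970 = 1268386*(1/71211970) = 634193/35605985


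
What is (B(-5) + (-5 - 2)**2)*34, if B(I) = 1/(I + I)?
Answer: 8313/5 ≈ 1662.6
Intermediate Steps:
B(I) = 1/(2*I)
(B(-5) + (-5 - 2)**2)*34 = ((1/2)/(-5) + (-5 - 2)**2)*34 = ((1/2)*(-1/5) + (-7)**2)*34 = (-1/10 + 49)*34 = (489/10)*34 = 8313/5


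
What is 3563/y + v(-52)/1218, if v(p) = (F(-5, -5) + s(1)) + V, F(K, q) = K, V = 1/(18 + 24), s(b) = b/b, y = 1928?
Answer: 45486713/24657192 ≈ 1.8448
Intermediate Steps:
s(b) = 1
V = 1/42 ≈ 0.023810
v(p) = -167/42 (v(p) = (-5 + 1) + 1/42 = -4 + 1/42 = -167/42)
3563/y + v(-52)/1218 = 3563/1928 - 167/42/1218 = 3563*(1/1928) - 167/42*1/1218 = 3563/1928 - 167/51156 = 45486713/24657192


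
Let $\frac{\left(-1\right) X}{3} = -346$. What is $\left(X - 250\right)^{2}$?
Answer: $620944$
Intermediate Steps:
$X = 1038$ ($X = \left(-3\right) \left(-346\right) = 1038$)
$\left(X - 250\right)^{2} = \left(1038 - 250\right)^{2} = 788^{2} = 620944$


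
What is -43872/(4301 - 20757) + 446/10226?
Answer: 28498403/10517441 ≈ 2.7096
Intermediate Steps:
-43872/(4301 - 20757) + 446/10226 = -43872/(-16456) + 446*(1/10226) = -43872*(-1/16456) + 223/5113 = 5484/2057 + 223/5113 = 28498403/10517441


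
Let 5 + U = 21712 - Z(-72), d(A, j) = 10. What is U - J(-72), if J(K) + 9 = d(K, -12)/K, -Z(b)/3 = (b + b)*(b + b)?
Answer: 3021269/36 ≈ 83924.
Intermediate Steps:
Z(b) = -12*b² (Z(b) = -3*(b + b)*(b + b) = -3*2*b*2*b = -12*b²)
J(K) = -9 + 10/K
U = 83915 (U = -5 + (21712 - (-12)*(-72)²) = -5 + (21712 - (-12)*5184) = -5 + (21712 - 1*(-62208)) = -5 + (21712 + 62208) = -5 + 83920 = 83915)
U - J(-72) = 83915 - (-9 + 10/(-72)) = 83915 - (-9 + 10*(-1/72)) = 83915 - (-9 - 5/36) = 83915 - 1*(-329/36) = 83915 + 329/36 = 3021269/36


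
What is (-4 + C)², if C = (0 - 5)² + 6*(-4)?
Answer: 9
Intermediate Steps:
C = 1 (C = (-5)² - 24 = 25 - 24 = 1)
(-4 + C)² = (-4 + 1)² = (-3)² = 9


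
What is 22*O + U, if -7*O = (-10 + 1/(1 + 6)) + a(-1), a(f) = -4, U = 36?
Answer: 3898/49 ≈ 79.551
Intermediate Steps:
O = 97/49 (O = -((-10 + 1/(1 + 6)) - 4)/7 = -((-10 + 1/7) - 4)/7 = -((-10 + ⅐) - 4)/7 = -(-69/7 - 4)/7 = -⅐*(-97/7) = 97/49 ≈ 1.9796)
22*O + U = 22*(97/49) + 36 = 2134/49 + 36 = 3898/49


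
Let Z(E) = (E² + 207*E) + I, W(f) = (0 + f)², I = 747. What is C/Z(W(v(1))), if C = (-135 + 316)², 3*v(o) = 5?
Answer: 2653641/107707 ≈ 24.638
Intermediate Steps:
v(o) = 5/3 (v(o) = (⅓)*5 = 5/3)
C = 32761 (C = 181² = 32761)
W(f) = f²
Z(E) = 747 + E² + 207*E (Z(E) = (E² + 207*E) + 747 = 747 + E² + 207*E)
C/Z(W(v(1))) = 32761/(747 + ((5/3)²)² + 207*(5/3)²) = 32761/(747 + (25/9)² + 207*(25/9)) = 32761/(747 + 625/81 + 575) = 32761/(107707/81) = 32761*(81/107707) = 2653641/107707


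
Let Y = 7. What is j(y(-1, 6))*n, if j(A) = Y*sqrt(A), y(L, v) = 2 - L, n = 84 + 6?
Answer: 630*sqrt(3) ≈ 1091.2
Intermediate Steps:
n = 90
j(A) = 7*sqrt(A)
j(y(-1, 6))*n = (7*sqrt(2 - 1*(-1)))*90 = (7*sqrt(2 + 1))*90 = (7*sqrt(3))*90 = 630*sqrt(3)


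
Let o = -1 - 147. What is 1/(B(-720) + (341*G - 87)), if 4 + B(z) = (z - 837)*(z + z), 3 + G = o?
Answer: 1/2190498 ≈ 4.5652e-7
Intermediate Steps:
o = -148
G = -151 (G = -3 - 148 = -151)
B(z) = -4 + 2*z*(-837 + z) (B(z) = -4 + (z - 837)*(z + z) = -4 + (-837 + z)*(2*z) = -4 + 2*z*(-837 + z))
1/(B(-720) + (341*G - 87)) = 1/((-4 - 1674*(-720) + 2*(-720)²) + (341*(-151) - 87)) = 1/((-4 + 1205280 + 2*518400) + (-51491 - 87)) = 1/((-4 + 1205280 + 1036800) - 51578) = 1/(2242076 - 51578) = 1/2190498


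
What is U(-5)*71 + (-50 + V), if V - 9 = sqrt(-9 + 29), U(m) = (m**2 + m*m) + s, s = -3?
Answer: 3296 + 2*sqrt(5) ≈ 3300.5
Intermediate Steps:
U(m) = -3 + 2*m**2 (U(m) = (m**2 + m*m) - 3 = (m**2 + m**2) - 3 = 2*m**2 - 3 = -3 + 2*m**2)
V = 9 + 2*sqrt(5) (V = 9 + sqrt(-9 + 29) = 9 + sqrt(20) = 9 + 2*sqrt(5) ≈ 13.472)
U(-5)*71 + (-50 + V) = (-3 + 2*(-5)**2)*71 + (-50 + (9 + 2*sqrt(5))) = (-3 + 2*25)*71 + (-41 + 2*sqrt(5)) = (-3 + 50)*71 + (-41 + 2*sqrt(5)) = 47*71 + (-41 + 2*sqrt(5)) = 3337 + (-41 + 2*sqrt(5)) = 3296 + 2*sqrt(5)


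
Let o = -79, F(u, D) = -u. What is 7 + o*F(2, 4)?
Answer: 165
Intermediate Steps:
7 + o*F(2, 4) = 7 - (-79)*2 = 7 - 79*(-2) = 7 + 158 = 165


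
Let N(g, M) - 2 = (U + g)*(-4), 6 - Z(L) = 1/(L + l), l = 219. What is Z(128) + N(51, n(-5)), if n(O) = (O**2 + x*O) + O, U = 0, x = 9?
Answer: -68013/347 ≈ -196.00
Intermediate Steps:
n(O) = O**2 + 10*O (n(O) = (O**2 + 9*O) + O = O**2 + 10*O)
Z(L) = 6 - 1/(219 + L) (Z(L) = 6 - 1/(L + 219) = 6 - 1/(219 + L))
N(g, M) = 2 - 4*g (N(g, M) = 2 + (0 + g)*(-4) = 2 + g*(-4) = 2 - 4*g)
Z(128) + N(51, n(-5)) = (1313 + 6*128)/(219 + 128) + (2 - 4*51) = (1313 + 768)/347 + (2 - 204) = (1/347)*2081 - 202 = 2081/347 - 202 = -68013/347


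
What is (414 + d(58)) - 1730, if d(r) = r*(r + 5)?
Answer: 2338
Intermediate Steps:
d(r) = r*(5 + r)
(414 + d(58)) - 1730 = (414 + 58*(5 + 58)) - 1730 = (414 + 58*63) - 1730 = (414 + 3654) - 1730 = 4068 - 1730 = 2338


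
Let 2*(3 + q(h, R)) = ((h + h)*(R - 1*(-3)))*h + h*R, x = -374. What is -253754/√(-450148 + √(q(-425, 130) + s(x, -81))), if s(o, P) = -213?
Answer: 126877*I*√2/√(225074 - √5998821) ≈ 380.29*I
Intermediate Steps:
q(h, R) = -3 + h²*(3 + R) + R*h/2 (q(h, R) = -3 + (((h + h)*(R - 1*(-3)))*h + h*R)/2 = -3 + (((2*h)*(R + 3))*h + R*h)/2 = -3 + (((2*h)*(3 + R))*h + R*h)/2 = -3 + ((2*h*(3 + R))*h + R*h)/2 = -3 + (2*h²*(3 + R) + R*h)/2 = -3 + (R*h + 2*h²*(3 + R))/2 = -3 + (h²*(3 + R) + R*h/2) = -3 + h²*(3 + R) + R*h/2)
-253754/√(-450148 + √(q(-425, 130) + s(x, -81))) = -253754/√(-450148 + √((-3 + 3*(-425)² + 130*(-425)² + (½)*130*(-425)) - 213)) = -253754/√(-450148 + √((-3 + 3*180625 + 130*180625 - 27625) - 213)) = -253754/√(-450148 + √((-3 + 541875 + 23481250 - 27625) - 213)) = -253754/√(-450148 + √(23995497 - 213)) = -253754/√(-450148 + √23995284) = -253754/√(-450148 + 2*√5998821)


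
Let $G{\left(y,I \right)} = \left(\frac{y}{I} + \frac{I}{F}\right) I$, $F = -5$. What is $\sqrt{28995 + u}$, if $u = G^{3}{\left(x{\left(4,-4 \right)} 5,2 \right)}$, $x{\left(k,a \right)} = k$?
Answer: $\frac{\sqrt{22545555}}{25} \approx 189.93$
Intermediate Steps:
$G{\left(y,I \right)} = I \left(- \frac{I}{5} + \frac{y}{I}\right)$ ($G{\left(y,I \right)} = \left(\frac{y}{I} + \frac{I}{-5}\right) I = \left(\frac{y}{I} + I \left(- \frac{1}{5}\right)\right) I = \left(\frac{y}{I} - \frac{I}{5}\right) I = \left(- \frac{I}{5} + \frac{y}{I}\right) I = I \left(- \frac{I}{5} + \frac{y}{I}\right)$)
$u = \frac{884736}{125}$ ($u = \left(4 \cdot 5 - \frac{2^{2}}{5}\right)^{3} = \left(20 - \frac{4}{5}\right)^{3} = \left(\frac{96}{5}\right)^{3} = \frac{884736}{125} \approx 7077.9$)
$\sqrt{28995 + u} = \sqrt{28995 + \frac{884736}{125}} = \sqrt{\frac{4509111}{125}} = \frac{\sqrt{22545555}}{25}$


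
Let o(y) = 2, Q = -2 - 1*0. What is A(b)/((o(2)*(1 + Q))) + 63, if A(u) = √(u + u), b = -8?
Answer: 63 - 2*I ≈ 63.0 - 2.0*I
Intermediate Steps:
Q = -2 (Q = -2 + 0 = -2)
A(u) = √2*√u (A(u) = √(2*u) = √2*√u)
A(b)/((o(2)*(1 + Q))) + 63 = (√2*√(-8))/((2*(1 - 2))) + 63 = (√2*(2*I*√2))/((2*(-1))) + 63 = (4*I)/(-2) + 63 = (4*I)*(-½) + 63 = -2*I + 63 = 63 - 2*I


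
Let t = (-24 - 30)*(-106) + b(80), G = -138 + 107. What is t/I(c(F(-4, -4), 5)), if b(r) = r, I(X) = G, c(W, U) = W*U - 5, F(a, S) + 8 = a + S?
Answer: -5804/31 ≈ -187.23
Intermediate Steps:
G = -31
F(a, S) = -8 + S + a (F(a, S) = -8 + (a + S) = -8 + (S + a) = -8 + S + a)
c(W, U) = -5 + U*W (c(W, U) = U*W - 5 = -5 + U*W)
I(X) = -31
t = 5804 (t = (-24 - 30)*(-106) + 80 = -54*(-106) + 80 = 5724 + 80 = 5804)
t/I(c(F(-4, -4), 5)) = 5804/(-31) = 5804*(-1/31) = -5804/31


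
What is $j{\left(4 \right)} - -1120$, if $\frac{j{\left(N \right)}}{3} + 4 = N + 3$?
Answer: $1129$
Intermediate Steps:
$j{\left(N \right)} = -3 + 3 N$ ($j{\left(N \right)} = -12 + 3 \left(N + 3\right) = -12 + 3 \left(3 + N\right) = -12 + \left(9 + 3 N\right) = -3 + 3 N$)
$j{\left(4 \right)} - -1120 = \left(-3 + 3 \cdot 4\right) - -1120 = \left(-3 + 12\right) + 1120 = 9 + 1120 = 1129$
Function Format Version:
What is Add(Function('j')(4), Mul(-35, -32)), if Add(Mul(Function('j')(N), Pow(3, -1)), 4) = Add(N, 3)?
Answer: 1129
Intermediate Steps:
Function('j')(N) = Add(-3, Mul(3, N)) (Function('j')(N) = Add(-12, Mul(3, Add(N, 3))) = Add(-12, Mul(3, Add(3, N))) = Add(-12, Add(9, Mul(3, N))) = Add(-3, Mul(3, N)))
Add(Function('j')(4), Mul(-35, -32)) = Add(Add(-3, Mul(3, 4)), Mul(-35, -32)) = Add(Add(-3, 12), 1120) = Add(9, 1120) = 1129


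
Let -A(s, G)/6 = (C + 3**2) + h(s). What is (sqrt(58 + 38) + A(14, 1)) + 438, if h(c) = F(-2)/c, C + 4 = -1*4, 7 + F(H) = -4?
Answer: 3057/7 + 4*sqrt(6) ≈ 446.51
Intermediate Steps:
F(H) = -11 (F(H) = -7 - 4 = -11)
C = -8 (C = -4 - 1*4 = -4 - 4 = -8)
h(c) = -11/c
A(s, G) = -6 + 66/s (A(s, G) = -6*((-8 + 3**2) - 11/s) = -6*((-8 + 9) - 11/s) = -6*(1 - 11/s) = -6 + 66/s)
(sqrt(58 + 38) + A(14, 1)) + 438 = (sqrt(58 + 38) + (-6 + 66/14)) + 438 = (sqrt(96) + (-6 + 66*(1/14))) + 438 = (4*sqrt(6) + (-6 + 33/7)) + 438 = (4*sqrt(6) - 9/7) + 438 = (-9/7 + 4*sqrt(6)) + 438 = 3057/7 + 4*sqrt(6)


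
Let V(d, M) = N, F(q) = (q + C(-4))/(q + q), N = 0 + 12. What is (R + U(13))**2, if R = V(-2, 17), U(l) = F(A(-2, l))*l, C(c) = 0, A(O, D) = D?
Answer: 1369/4 ≈ 342.25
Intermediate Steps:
N = 12
F(q) = 1/2 (F(q) = (q + 0)/(q + q) = q/((2*q)) = q*(1/(2*q)) = 1/2)
U(l) = l/2
V(d, M) = 12
R = 12
(R + U(13))**2 = (12 + (1/2)*13)**2 = (12 + 13/2)**2 = (37/2)**2 = 1369/4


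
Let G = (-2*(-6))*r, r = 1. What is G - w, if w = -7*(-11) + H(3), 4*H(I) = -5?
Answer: -255/4 ≈ -63.750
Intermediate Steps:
H(I) = -5/4 (H(I) = (¼)*(-5) = -5/4)
w = 303/4 (w = -7*(-11) - 5/4 = 77 - 5/4 = 303/4 ≈ 75.750)
G = 12 (G = -2*(-6)*1 = 12*1 = 12)
G - w = 12 - 1*303/4 = 12 - 303/4 = -255/4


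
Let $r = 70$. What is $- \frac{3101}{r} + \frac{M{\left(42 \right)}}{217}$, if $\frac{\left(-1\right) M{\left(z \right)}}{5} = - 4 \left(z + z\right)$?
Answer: $- \frac{11333}{310} \approx -36.558$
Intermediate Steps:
$M{\left(z \right)} = 40 z$ ($M{\left(z \right)} = - 5 \left(- 4 \left(z + z\right)\right) = - 5 \left(- 4 \cdot 2 z\right) = - 5 \left(- 8 z\right) = 40 z$)
$- \frac{3101}{r} + \frac{M{\left(42 \right)}}{217} = - \frac{3101}{70} + \frac{40 \cdot 42}{217} = \left(-3101\right) \frac{1}{70} + 1680 \cdot \frac{1}{217} = - \frac{443}{10} + \frac{240}{31} = - \frac{11333}{310}$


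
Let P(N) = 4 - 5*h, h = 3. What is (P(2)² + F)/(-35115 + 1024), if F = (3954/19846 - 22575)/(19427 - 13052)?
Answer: -145693027/42285624125 ≈ -0.0034455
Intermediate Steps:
F = -4392348/1240375 (F = (3954*(1/19846) - 22575)/6375 = (1977/9923 - 22575)*(1/6375) = -224009748/9923*1/6375 = -4392348/1240375 ≈ -3.5411)
P(N) = -11 (P(N) = 4 - 5*3 = 4 - 15 = -11)
(P(2)² + F)/(-35115 + 1024) = ((-11)² - 4392348/1240375)/(-35115 + 1024) = (121 - 4392348/1240375)/(-34091) = (145693027/1240375)*(-1/34091) = -145693027/42285624125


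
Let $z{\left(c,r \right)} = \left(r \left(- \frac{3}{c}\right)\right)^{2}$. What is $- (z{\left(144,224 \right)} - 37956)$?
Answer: $\frac{341408}{9} \approx 37934.0$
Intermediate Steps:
$z{\left(c,r \right)} = \frac{9 r^{2}}{c^{2}}$ ($z{\left(c,r \right)} = \left(- \frac{3 r}{c}\right)^{2} = \frac{9 r^{2}}{c^{2}}$)
$- (z{\left(144,224 \right)} - 37956) = - (\frac{9 \cdot 224^{2}}{20736} - 37956) = - (9 \cdot \frac{1}{20736} \cdot 50176 - 37956) = - (\frac{196}{9} - 37956) = \left(-1\right) \left(- \frac{341408}{9}\right) = \frac{341408}{9}$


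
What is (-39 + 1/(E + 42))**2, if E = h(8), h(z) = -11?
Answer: 1459264/961 ≈ 1518.5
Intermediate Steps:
E = -11
(-39 + 1/(E + 42))**2 = (-39 + 1/(-11 + 42))**2 = (-39 + 1/31)**2 = (-1208/31)**2 = 1459264/961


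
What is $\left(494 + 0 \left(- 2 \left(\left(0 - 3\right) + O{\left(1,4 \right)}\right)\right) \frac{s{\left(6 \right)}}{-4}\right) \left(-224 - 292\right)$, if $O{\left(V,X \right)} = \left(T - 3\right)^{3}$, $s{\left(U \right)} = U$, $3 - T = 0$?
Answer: $-254904$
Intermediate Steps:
$T = 3$ ($T = 3 - 0 = 3 + 0 = 3$)
$O{\left(V,X \right)} = 0$ ($O{\left(V,X \right)} = \left(3 - 3\right)^{3} = 0^{3} = 0$)
$\left(494 + 0 \left(- 2 \left(\left(0 - 3\right) + O{\left(1,4 \right)}\right)\right) \frac{s{\left(6 \right)}}{-4}\right) \left(-224 - 292\right) = \left(494 + 0 \left(- 2 \left(\left(0 - 3\right) + 0\right)\right) \frac{6}{-4}\right) \left(-224 - 292\right) = \left(494 + 0 \left(- 2 \left(-3 + 0\right)\right) 6 \left(- \frac{1}{4}\right)\right) \left(-516\right) = \left(494 + 0 \left(\left(-2\right) \left(-3\right)\right) \left(- \frac{3}{2}\right)\right) \left(-516\right) = \left(494 + 0 \cdot 6 \left(- \frac{3}{2}\right)\right) \left(-516\right) = \left(494 + 0 \left(- \frac{3}{2}\right)\right) \left(-516\right) = \left(494 + 0\right) \left(-516\right) = 494 \left(-516\right) = -254904$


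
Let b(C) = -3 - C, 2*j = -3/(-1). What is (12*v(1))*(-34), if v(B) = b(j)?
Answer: 1836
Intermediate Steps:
j = 3/2 (j = (-3/(-1))/2 = (-3*(-1))/2 = (½)*3 = 3/2 ≈ 1.5000)
v(B) = -9/2 (v(B) = -3 - 1*3/2 = -3 - 3/2 = -9/2)
(12*v(1))*(-34) = (12*(-9/2))*(-34) = -54*(-34) = 1836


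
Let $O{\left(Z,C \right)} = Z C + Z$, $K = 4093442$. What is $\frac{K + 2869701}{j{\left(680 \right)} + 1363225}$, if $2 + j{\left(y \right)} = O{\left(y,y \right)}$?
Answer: $\frac{6963143}{1826303} \approx 3.8127$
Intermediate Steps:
$O{\left(Z,C \right)} = Z + C Z$ ($O{\left(Z,C \right)} = C Z + Z = Z + C Z$)
$j{\left(y \right)} = -2 + y \left(1 + y\right)$
$\frac{K + 2869701}{j{\left(680 \right)} + 1363225} = \frac{4093442 + 2869701}{\left(-2 + 680 \left(1 + 680\right)\right) + 1363225} = \frac{6963143}{\left(-2 + 680 \cdot 681\right) + 1363225} = \frac{6963143}{\left(-2 + 463080\right) + 1363225} = \frac{6963143}{463078 + 1363225} = \frac{6963143}{1826303}$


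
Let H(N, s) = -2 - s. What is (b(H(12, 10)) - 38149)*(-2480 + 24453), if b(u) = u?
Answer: -838511653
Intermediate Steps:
(b(H(12, 10)) - 38149)*(-2480 + 24453) = ((-2 - 1*10) - 38149)*(-2480 + 24453) = ((-2 - 10) - 38149)*21973 = (-12 - 38149)*21973 = -38161*21973 = -838511653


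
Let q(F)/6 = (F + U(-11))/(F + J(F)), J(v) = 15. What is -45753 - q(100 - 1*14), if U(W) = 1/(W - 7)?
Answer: -13864706/303 ≈ -45758.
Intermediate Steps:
U(W) = 1/(-7 + W)
q(F) = 6*(-1/18 + F)/(15 + F) (q(F) = 6*((F + 1/(-7 - 11))/(F + 15)) = 6*((F + 1/(-18))/(15 + F)) = 6*((F - 1/18)/(15 + F)) = 6*((-1/18 + F)/(15 + F)) = 6*(-1/18 + F)/(15 + F))
-45753 - q(100 - 1*14) = -45753 - (-1 + 18*(100 - 1*14))/(3*(15 + (100 - 1*14))) = -45753 - (-1 + 18*(100 - 14))/(3*(15 + (100 - 14))) = -45753 - (-1 + 18*86)/(3*(15 + 86)) = -45753 - (-1 + 1548)/(3*101) = -45753 - 1547/(3*101) = -45753 - 1*1547/303 = -45753 - 1547/303 = -13864706/303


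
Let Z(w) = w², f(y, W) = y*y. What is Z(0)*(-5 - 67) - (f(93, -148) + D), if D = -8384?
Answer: -265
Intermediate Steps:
f(y, W) = y²
Z(0)*(-5 - 67) - (f(93, -148) + D) = 0²*(-5 - 67) - (93² - 8384) = 0*(-72) - (8649 - 8384) = 0 - 1*265 = 0 - 265 = -265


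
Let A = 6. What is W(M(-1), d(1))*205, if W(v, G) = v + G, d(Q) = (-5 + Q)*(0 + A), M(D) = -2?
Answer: -5330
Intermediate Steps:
d(Q) = -30 + 6*Q (d(Q) = (-5 + Q)*(0 + 6) = (-5 + Q)*6 = -30 + 6*Q)
W(v, G) = G + v
W(M(-1), d(1))*205 = ((-30 + 6*1) - 2)*205 = ((-30 + 6) - 2)*205 = (-24 - 2)*205 = -26*205 = -5330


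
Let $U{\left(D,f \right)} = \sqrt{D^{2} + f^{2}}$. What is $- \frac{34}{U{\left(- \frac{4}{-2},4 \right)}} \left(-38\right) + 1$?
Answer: $1 + \frac{646 \sqrt{5}}{5} \approx 289.9$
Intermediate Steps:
$- \frac{34}{U{\left(- \frac{4}{-2},4 \right)}} \left(-38\right) + 1 = - \frac{34}{\sqrt{\left(- \frac{4}{-2}\right)^{2} + 4^{2}}} \left(-38\right) + 1 = - \frac{34}{\sqrt{\left(\left(-4\right) \left(- \frac{1}{2}\right)\right)^{2} + 16}} \left(-38\right) + 1 = - \frac{34}{\sqrt{2^{2} + 16}} \left(-38\right) + 1 = - \frac{34}{\sqrt{4 + 16}} \left(-38\right) + 1 = - \frac{34}{\sqrt{20}} \left(-38\right) + 1 = - \frac{34}{2 \sqrt{5}} \left(-38\right) + 1 = - 34 \frac{\sqrt{5}}{10} \left(-38\right) + 1 = - \frac{17 \sqrt{5}}{5} \left(-38\right) + 1 = \frac{646 \sqrt{5}}{5} + 1 = 1 + \frac{646 \sqrt{5}}{5}$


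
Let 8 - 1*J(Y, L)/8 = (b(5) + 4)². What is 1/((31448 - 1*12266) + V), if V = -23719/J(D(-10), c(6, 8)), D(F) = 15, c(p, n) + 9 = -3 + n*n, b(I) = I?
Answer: 584/11226007 ≈ 5.2022e-5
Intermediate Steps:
c(p, n) = -12 + n² (c(p, n) = -9 + (-3 + n*n) = -9 + (-3 + n²) = -12 + n²)
J(Y, L) = -584 (J(Y, L) = 64 - 8*(5 + 4)² = 64 - 8*9² = 64 - 8*81 = 64 - 648 = -584)
V = 23719/584 (V = -23719/(-584) = -23719*(-1/584) = 23719/584 ≈ 40.615)
1/((31448 - 1*12266) + V) = 1/((31448 - 1*12266) + 23719/584) = 1/((31448 - 12266) + 23719/584) = 1/(19182 + 23719/584) = 1/(11226007/584) = 584/11226007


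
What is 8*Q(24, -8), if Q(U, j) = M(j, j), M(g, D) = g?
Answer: -64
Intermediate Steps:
Q(U, j) = j
8*Q(24, -8) = 8*(-8) = -64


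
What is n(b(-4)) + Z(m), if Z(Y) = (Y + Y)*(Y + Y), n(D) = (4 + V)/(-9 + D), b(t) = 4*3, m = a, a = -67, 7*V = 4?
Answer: 377108/21 ≈ 17958.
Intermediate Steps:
V = 4/7 (V = (⅐)*4 = 4/7 ≈ 0.57143)
m = -67
b(t) = 12
n(D) = 32/(7*(-9 + D)) (n(D) = (4 + 4/7)/(-9 + D) = 32/(7*(-9 + D)))
Z(Y) = 4*Y² (Z(Y) = (2*Y)*(2*Y) = 4*Y²)
n(b(-4)) + Z(m) = 32/(7*(-9 + 12)) + 4*(-67)² = (32/7)/3 + 4*4489 = (32/7)*(⅓) + 17956 = 32/21 + 17956 = 377108/21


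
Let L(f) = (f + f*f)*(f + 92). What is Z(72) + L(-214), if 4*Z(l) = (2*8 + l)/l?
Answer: -200196133/36 ≈ -5.5610e+6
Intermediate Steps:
Z(l) = (16 + l)/(4*l) (Z(l) = ((2*8 + l)/l)/4 = ((16 + l)/l)/4 = (16 + l)/(4*l))
L(f) = (92 + f)*(f + f**2) (L(f) = (f + f**2)*(92 + f) = (92 + f)*(f + f**2))
Z(72) + L(-214) = (1/4)*(16 + 72)/72 - 214*(92 + (-214)**2 + 93*(-214)) = (1/4)*(1/72)*88 - 214*(92 + 45796 - 19902) = 11/36 - 214*25986 = 11/36 - 5561004 = -200196133/36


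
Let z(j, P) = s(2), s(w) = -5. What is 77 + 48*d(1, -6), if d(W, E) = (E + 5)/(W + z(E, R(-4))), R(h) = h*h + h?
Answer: 89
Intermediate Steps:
R(h) = h + h² (R(h) = h² + h = h + h²)
z(j, P) = -5
d(W, E) = (5 + E)/(-5 + W) (d(W, E) = (E + 5)/(W - 5) = (5 + E)/(-5 + W))
77 + 48*d(1, -6) = 77 + 48*((5 - 6)/(-5 + 1)) = 77 + 48*(-1/(-4)) = 77 + 48*(-¼*(-1)) = 77 + 48*(¼) = 77 + 12 = 89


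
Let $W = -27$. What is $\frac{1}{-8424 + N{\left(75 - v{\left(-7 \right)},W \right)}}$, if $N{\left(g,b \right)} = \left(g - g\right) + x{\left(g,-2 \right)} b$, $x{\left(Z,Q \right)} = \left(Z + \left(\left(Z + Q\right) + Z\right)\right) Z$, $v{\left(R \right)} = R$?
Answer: $- \frac{1}{548640} \approx -1.8227 \cdot 10^{-6}$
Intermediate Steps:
$x{\left(Z,Q \right)} = Z \left(Q + 3 Z\right)$ ($x{\left(Z,Q \right)} = \left(Z + \left(\left(Q + Z\right) + Z\right)\right) Z = \left(Z + \left(Q + 2 Z\right)\right) Z = \left(Q + 3 Z\right) Z = Z \left(Q + 3 Z\right)$)
$N{\left(g,b \right)} = b g \left(-2 + 3 g\right)$ ($N{\left(g,b \right)} = \left(g - g\right) + g \left(-2 + 3 g\right) b = 0 + b g \left(-2 + 3 g\right) = b g \left(-2 + 3 g\right)$)
$\frac{1}{-8424 + N{\left(75 - v{\left(-7 \right)},W \right)}} = \frac{1}{-8424 - 27 \left(75 - -7\right) \left(-2 + 3 \left(75 - -7\right)\right)} = \frac{1}{-8424 - 27 \left(75 + 7\right) \left(-2 + 3 \left(75 + 7\right)\right)} = \frac{1}{-8424 - 2214 \left(-2 + 3 \cdot 82\right)} = \frac{1}{-8424 - 2214 \left(-2 + 246\right)} = \frac{1}{-8424 - 2214 \cdot 244} = \frac{1}{-8424 - 540216} = \frac{1}{-548640} = - \frac{1}{548640}$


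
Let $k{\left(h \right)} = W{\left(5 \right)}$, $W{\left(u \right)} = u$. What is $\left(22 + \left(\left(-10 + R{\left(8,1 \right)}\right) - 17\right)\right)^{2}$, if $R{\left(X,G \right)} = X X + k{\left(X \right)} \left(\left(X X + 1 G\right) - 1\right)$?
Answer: $143641$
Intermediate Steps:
$k{\left(h \right)} = 5$
$R{\left(X,G \right)} = -5 + 5 G + 6 X^{2}$ ($R{\left(X,G \right)} = X X + 5 \left(\left(X X + 1 G\right) - 1\right) = X^{2} + 5 \left(\left(X^{2} + G\right) - 1\right) = X^{2} + 5 \left(\left(G + X^{2}\right) - 1\right) = X^{2} + 5 \left(-1 + G + X^{2}\right) = X^{2} + \left(-5 + 5 G + 5 X^{2}\right) = -5 + 5 G + 6 X^{2}$)
$\left(22 + \left(\left(-10 + R{\left(8,1 \right)}\right) - 17\right)\right)^{2} = \left(22 + \left(\left(-10 + \left(-5 + 5 \cdot 1 + 6 \cdot 8^{2}\right)\right) - 17\right)\right)^{2} = \left(22 + \left(\left(-10 + \left(-5 + 5 + 6 \cdot 64\right)\right) - 17\right)\right)^{2} = \left(22 + \left(\left(-10 + \left(-5 + 5 + 384\right)\right) - 17\right)\right)^{2} = \left(22 + \left(\left(-10 + 384\right) - 17\right)\right)^{2} = \left(22 + \left(374 - 17\right)\right)^{2} = \left(22 + 357\right)^{2} = 379^{2} = 143641$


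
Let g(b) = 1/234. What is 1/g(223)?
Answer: 234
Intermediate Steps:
g(b) = 1/234
1/g(223) = 1/(1/234) = 234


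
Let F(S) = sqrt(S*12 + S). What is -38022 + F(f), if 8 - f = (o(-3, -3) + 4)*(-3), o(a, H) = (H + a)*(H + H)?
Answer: -38022 + 8*sqrt(26) ≈ -37981.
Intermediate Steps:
o(a, H) = 2*H*(H + a) (o(a, H) = (H + a)*(2*H) = 2*H*(H + a))
f = 128 (f = 8 - (2*(-3)*(-3 - 3) + 4)*(-3) = 8 - (2*(-3)*(-6) + 4)*(-3) = 8 - (36 + 4)*(-3) = 8 - 40*(-3) = 8 - 1*(-120) = 8 + 120 = 128)
F(S) = sqrt(13)*sqrt(S) (F(S) = sqrt(12*S + S) = sqrt(13*S) = sqrt(13)*sqrt(S))
-38022 + F(f) = -38022 + sqrt(13)*sqrt(128) = -38022 + sqrt(13)*(8*sqrt(2)) = -38022 + 8*sqrt(26)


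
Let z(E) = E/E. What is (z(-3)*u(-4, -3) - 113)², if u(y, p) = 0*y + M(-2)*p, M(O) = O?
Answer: 11449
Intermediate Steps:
u(y, p) = -2*p (u(y, p) = 0*y - 2*p = 0 - 2*p = -2*p)
z(E) = 1
(z(-3)*u(-4, -3) - 113)² = (1*(-2*(-3)) - 113)² = (1*6 - 113)² = (6 - 113)² = (-107)² = 11449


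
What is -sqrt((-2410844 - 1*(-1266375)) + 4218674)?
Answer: -sqrt(3074205) ≈ -1753.3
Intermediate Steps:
-sqrt((-2410844 - 1*(-1266375)) + 4218674) = -sqrt((-2410844 + 1266375) + 4218674) = -sqrt(-1144469 + 4218674) = -sqrt(3074205)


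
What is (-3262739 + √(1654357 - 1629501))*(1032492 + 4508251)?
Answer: -18077998275077 + 11081486*√6214 ≈ -1.8077e+13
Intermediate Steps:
(-3262739 + √(1654357 - 1629501))*(1032492 + 4508251) = (-3262739 + √24856)*5540743 = (-3262739 + 2*√6214)*5540743 = -18077998275077 + 11081486*√6214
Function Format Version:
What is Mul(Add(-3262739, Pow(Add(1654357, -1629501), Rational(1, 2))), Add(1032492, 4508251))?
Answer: Add(-18077998275077, Mul(11081486, Pow(6214, Rational(1, 2)))) ≈ -1.8077e+13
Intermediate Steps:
Mul(Add(-3262739, Pow(Add(1654357, -1629501), Rational(1, 2))), Add(1032492, 4508251)) = Mul(Add(-3262739, Pow(24856, Rational(1, 2))), 5540743) = Mul(Add(-3262739, Mul(2, Pow(6214, Rational(1, 2)))), 5540743) = Add(-18077998275077, Mul(11081486, Pow(6214, Rational(1, 2))))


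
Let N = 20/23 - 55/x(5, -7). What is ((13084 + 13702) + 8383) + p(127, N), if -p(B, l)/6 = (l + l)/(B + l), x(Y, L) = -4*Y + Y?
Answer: 79797522/2269 ≈ 35169.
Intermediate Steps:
x(Y, L) = -3*Y
N = 313/69 (N = 20/23 - 55/((-3*5)) = 20*(1/23) - 55/(-15) = 20/23 - 55*(-1/15) = 20/23 + 11/3 = 313/69 ≈ 4.5362)
p(B, l) = -12*l/(B + l) (p(B, l) = -6*(l + l)/(B + l) = -6*2*l/(B + l) = -12*l/(B + l))
((13084 + 13702) + 8383) + p(127, N) = ((13084 + 13702) + 8383) - 12*313/69/(127 + 313/69) = (26786 + 8383) - 12*313/69/9076/69 = 35169 - 12*313/69*69/9076 = 35169 - 939/2269 = 79797522/2269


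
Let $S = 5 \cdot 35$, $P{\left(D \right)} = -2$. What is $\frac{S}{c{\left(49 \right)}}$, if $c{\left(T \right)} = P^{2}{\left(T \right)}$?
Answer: $\frac{175}{4} \approx 43.75$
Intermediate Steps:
$c{\left(T \right)} = 4$ ($c{\left(T \right)} = \left(-2\right)^{2} = 4$)
$S = 175$
$\frac{S}{c{\left(49 \right)}} = \frac{175}{4}$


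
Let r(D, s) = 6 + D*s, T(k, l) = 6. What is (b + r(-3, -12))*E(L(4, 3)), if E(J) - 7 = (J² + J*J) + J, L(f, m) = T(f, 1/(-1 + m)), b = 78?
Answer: 10200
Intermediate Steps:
L(f, m) = 6
E(J) = 7 + J + 2*J² (E(J) = 7 + ((J² + J*J) + J) = 7 + ((J² + J²) + J) = 7 + (2*J² + J) = 7 + (J + 2*J²) = 7 + J + 2*J²)
(b + r(-3, -12))*E(L(4, 3)) = (78 + (6 - 3*(-12)))*(7 + 6 + 2*6²) = (78 + (6 + 36))*(7 + 6 + 2*36) = (78 + 42)*(7 + 6 + 72) = 120*85 = 10200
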